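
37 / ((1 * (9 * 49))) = 0.08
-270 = -270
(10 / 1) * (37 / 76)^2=6845 / 2888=2.37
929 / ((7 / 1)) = 929 / 7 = 132.71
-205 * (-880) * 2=360800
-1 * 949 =-949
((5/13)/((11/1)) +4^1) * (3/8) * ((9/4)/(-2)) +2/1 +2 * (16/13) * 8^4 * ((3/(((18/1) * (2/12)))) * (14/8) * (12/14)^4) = 29897933587/3139136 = 9524.26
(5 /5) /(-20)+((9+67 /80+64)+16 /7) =76.07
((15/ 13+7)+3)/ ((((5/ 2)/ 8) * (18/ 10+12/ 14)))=16240/ 1209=13.43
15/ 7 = 2.14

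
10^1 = 10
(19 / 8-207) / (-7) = 1637 / 56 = 29.23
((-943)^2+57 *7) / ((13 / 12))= 10675776 / 13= 821213.54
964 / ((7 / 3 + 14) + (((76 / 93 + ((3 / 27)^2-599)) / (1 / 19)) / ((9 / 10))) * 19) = -21785436 / 5421872543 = -0.00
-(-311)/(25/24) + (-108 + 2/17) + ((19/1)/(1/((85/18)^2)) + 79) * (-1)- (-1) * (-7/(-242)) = -5198145473/16661700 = -311.98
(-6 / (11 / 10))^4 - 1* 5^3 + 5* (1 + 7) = 11715515 / 14641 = 800.19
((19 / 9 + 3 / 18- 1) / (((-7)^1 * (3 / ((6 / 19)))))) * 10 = -230 / 1197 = -0.19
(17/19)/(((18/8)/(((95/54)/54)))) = 85/6561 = 0.01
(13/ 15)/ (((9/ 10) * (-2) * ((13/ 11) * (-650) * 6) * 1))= 11/ 105300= 0.00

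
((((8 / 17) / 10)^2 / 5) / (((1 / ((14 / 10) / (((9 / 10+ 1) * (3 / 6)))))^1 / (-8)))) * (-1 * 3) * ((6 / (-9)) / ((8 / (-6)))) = 5376 / 686375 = 0.01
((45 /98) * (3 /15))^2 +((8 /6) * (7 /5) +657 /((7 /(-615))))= -8315181773 /144060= -57720.27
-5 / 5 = -1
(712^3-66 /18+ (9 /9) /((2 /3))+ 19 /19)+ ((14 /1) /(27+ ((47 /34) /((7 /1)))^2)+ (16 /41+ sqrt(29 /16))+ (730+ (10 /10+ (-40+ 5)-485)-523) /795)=sqrt(29) /4+ 36038397249083952277 /99844808430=360944128.70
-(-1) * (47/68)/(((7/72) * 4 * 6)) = 0.30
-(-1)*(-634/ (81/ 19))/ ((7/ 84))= -48184/ 27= -1784.59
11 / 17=0.65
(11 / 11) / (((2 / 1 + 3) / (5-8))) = -0.60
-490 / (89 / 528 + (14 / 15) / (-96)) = -1940400 / 629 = -3084.90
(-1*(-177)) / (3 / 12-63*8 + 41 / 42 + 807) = 14868 / 25555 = 0.58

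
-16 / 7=-2.29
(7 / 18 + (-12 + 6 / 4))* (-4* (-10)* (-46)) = 167440 / 9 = 18604.44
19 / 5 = 3.80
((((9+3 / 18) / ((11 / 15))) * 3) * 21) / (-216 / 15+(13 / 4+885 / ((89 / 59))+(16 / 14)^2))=68685750 / 50312117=1.37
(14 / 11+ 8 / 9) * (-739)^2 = 116869894 / 99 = 1180503.98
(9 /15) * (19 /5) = 57 /25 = 2.28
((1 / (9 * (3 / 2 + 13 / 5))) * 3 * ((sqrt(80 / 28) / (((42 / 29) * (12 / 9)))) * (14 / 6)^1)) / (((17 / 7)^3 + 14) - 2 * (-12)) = 7105 * sqrt(35) / 13244886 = 0.00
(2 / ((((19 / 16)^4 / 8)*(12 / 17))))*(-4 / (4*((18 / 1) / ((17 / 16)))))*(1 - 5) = 9469952 / 3518667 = 2.69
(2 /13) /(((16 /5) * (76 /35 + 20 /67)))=11725 /602368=0.02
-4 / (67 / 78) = -312 / 67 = -4.66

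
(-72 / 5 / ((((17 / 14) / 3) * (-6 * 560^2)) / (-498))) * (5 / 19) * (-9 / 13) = 20169 / 11757200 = 0.00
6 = 6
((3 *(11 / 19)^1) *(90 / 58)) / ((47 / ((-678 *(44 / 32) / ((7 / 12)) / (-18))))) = 1845855 / 362558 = 5.09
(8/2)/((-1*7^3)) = -0.01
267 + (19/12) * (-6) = 515/2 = 257.50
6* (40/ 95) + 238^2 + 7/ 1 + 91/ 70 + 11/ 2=5382731/ 95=56660.33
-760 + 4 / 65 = -49396 / 65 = -759.94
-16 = -16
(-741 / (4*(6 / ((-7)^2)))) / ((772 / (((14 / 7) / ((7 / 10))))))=-8645 / 1544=-5.60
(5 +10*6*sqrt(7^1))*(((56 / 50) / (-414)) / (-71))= 14 / 73485 +56*sqrt(7) / 24495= 0.01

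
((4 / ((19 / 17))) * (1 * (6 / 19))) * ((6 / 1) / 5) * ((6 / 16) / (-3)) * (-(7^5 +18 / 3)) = 5144778 / 1805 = 2850.29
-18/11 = -1.64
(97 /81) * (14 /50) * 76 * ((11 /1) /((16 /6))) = 105.12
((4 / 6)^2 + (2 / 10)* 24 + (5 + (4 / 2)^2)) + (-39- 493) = -23299 / 45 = -517.76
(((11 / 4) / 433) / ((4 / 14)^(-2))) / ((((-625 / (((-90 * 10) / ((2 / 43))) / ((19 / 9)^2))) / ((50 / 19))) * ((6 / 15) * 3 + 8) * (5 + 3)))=1724085 / 13388521076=0.00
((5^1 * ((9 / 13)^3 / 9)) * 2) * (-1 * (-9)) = 7290 / 2197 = 3.32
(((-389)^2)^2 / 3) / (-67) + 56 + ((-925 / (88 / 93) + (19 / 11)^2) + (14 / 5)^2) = -554137119981347 / 4864200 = -113921532.83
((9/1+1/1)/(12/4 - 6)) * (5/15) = -1.11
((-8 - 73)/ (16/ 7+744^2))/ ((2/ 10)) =-2835/ 3874768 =-0.00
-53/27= -1.96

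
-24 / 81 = -0.30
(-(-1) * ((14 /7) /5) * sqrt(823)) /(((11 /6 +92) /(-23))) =-2.81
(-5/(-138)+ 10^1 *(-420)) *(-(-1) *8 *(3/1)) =-2318380/23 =-100799.13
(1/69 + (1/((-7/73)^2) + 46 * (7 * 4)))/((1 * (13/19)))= 89727082/43953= 2041.43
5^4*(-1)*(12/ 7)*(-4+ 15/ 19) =457500/ 133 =3439.85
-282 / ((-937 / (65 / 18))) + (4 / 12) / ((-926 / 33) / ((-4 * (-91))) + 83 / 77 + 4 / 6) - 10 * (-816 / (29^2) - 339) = 80521726478677 / 23675970765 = 3400.99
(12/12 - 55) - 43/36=-1987/36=-55.19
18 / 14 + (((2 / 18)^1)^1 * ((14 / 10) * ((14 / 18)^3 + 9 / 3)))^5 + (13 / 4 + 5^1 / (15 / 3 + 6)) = 18858040985243033906593 / 3744560961389534070708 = 5.04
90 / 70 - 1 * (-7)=58 / 7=8.29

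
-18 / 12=-3 / 2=-1.50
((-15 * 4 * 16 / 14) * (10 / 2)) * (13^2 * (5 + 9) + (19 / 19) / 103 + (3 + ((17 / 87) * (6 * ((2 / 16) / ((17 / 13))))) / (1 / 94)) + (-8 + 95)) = -17682162000 / 20909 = -845672.29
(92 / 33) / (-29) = -0.10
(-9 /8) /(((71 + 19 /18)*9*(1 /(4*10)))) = -90 /1297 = -0.07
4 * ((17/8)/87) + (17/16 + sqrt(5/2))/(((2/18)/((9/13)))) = 121567/18096 + 81 * sqrt(10)/26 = 16.57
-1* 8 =-8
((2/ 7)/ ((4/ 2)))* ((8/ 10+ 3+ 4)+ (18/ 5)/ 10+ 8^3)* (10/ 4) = 6502/ 35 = 185.77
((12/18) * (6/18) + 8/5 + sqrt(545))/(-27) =-sqrt(545)/27 -82/1215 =-0.93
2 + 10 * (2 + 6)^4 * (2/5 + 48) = 1982466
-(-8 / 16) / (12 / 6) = 1 / 4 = 0.25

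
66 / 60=11 / 10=1.10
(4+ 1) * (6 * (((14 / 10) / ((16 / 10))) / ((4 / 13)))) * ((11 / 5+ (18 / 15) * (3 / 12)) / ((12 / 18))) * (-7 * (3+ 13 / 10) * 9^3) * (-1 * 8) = 898561755 / 16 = 56160109.69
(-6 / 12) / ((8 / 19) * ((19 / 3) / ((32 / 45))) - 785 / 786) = -786 / 4325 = -0.18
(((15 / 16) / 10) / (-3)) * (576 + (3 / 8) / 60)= -92161 / 5120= -18.00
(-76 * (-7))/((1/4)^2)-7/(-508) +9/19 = 82162529/9652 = 8512.49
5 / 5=1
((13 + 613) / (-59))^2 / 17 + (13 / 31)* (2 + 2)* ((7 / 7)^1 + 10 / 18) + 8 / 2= 218455792 / 16510383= 13.23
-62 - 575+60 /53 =-33701 /53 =-635.87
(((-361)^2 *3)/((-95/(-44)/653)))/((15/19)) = 3744382972/25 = 149775318.88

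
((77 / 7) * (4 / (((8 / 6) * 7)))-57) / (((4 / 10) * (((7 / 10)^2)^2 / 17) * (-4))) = 38887500 / 16807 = 2313.77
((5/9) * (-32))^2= 25600/81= 316.05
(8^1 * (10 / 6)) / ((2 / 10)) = 200 / 3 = 66.67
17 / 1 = 17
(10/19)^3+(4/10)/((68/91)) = 794169/1166030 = 0.68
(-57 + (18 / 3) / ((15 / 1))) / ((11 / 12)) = -3396 / 55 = -61.75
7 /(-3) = -2.33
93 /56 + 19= 1157 /56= 20.66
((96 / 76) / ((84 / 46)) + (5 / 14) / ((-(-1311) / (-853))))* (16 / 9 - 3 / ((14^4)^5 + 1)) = 11286512983849218591315367355 / 13820824440681095230585472322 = 0.82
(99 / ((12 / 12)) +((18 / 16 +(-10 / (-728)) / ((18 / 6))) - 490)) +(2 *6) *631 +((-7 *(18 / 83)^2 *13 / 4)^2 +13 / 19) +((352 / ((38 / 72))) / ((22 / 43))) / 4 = 14789383173396385 / 1969330488216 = 7509.85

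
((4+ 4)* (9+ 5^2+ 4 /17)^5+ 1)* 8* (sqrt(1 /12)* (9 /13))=601532124.56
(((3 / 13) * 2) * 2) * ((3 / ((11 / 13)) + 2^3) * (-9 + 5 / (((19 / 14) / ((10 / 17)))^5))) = -47811608436414588 / 502746029191549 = -95.10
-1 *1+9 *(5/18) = 3/2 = 1.50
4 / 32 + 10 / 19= 99 / 152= 0.65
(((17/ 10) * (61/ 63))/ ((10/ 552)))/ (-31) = -47702/ 16275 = -2.93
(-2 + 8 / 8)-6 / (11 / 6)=-47 / 11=-4.27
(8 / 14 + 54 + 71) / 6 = 293 / 14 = 20.93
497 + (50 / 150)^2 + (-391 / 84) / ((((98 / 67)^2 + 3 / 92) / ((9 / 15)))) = 140103384457 / 282566025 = 495.83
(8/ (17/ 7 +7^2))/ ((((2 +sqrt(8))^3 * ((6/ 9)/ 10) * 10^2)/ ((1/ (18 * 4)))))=0.00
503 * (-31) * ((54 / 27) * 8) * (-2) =498976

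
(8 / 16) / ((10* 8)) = 1 / 160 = 0.01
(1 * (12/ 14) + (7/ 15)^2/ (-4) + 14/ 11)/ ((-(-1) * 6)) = 0.35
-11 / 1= -11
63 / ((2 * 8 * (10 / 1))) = 63 / 160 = 0.39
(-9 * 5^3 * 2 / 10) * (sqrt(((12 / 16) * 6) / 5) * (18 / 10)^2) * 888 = -614132.03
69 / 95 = 0.73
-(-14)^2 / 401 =-0.49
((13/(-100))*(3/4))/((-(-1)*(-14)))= 39/5600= 0.01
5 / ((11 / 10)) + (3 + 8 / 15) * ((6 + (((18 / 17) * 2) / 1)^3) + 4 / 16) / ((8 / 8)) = 195147767 / 3242580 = 60.18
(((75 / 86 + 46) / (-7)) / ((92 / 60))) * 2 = -60465 / 6923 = -8.73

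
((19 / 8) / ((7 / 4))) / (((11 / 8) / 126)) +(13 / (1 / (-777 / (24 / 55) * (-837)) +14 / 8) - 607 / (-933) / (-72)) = 8127423497284997 / 61672697357832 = 131.78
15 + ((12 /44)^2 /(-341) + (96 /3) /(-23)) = 13.61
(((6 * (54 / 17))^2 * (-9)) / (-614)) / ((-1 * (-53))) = 0.10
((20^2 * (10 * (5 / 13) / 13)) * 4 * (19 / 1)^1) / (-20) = -76000 / 169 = -449.70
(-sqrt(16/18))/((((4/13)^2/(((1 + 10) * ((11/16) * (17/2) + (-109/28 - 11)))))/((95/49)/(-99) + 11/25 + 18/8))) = 443762618897 * sqrt(2)/237081600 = 2647.08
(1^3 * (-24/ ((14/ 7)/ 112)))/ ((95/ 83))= -111552/ 95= -1174.23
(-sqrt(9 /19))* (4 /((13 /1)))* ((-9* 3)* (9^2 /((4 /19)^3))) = 2368521* sqrt(19) /208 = 49635.31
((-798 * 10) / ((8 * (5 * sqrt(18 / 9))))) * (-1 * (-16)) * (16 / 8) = -3192 * sqrt(2) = -4514.17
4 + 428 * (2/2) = 432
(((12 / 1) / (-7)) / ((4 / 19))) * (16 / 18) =-152 / 21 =-7.24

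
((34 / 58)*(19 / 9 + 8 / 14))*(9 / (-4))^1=-2873 / 812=-3.54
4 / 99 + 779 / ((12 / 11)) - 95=245173 / 396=619.12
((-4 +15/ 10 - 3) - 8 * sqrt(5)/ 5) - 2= -11.08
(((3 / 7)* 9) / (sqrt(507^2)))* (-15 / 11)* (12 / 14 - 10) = 0.09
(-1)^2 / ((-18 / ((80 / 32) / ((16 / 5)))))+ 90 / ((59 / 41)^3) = 3567730165 / 118298304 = 30.16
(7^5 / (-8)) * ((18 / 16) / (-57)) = 50421 / 1216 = 41.46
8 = 8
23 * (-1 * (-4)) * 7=644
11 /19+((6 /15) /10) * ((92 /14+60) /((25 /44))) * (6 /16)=194216 /83125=2.34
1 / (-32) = -1 / 32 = -0.03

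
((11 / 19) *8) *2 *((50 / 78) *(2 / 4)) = 2200 / 741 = 2.97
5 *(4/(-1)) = -20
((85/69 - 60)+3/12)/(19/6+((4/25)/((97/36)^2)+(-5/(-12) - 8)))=3799118975/285308491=13.32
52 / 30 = 26 / 15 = 1.73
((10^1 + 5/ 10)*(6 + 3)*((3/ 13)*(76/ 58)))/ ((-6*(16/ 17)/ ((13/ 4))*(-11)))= 61047/ 40832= 1.50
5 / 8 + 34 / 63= 587 / 504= 1.16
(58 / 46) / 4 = 29 / 92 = 0.32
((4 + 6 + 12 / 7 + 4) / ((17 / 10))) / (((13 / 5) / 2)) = 7.11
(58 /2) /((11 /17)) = 493 /11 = 44.82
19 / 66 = 0.29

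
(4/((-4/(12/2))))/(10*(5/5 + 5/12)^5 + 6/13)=-9704448/93037201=-0.10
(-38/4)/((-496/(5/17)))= 95/16864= 0.01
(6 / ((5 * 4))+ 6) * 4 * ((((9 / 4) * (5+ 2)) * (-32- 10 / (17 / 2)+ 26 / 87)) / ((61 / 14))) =-450325386 / 150365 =-2994.88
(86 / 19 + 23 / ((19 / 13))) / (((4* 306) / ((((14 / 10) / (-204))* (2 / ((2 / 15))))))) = -2695 / 1581408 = -0.00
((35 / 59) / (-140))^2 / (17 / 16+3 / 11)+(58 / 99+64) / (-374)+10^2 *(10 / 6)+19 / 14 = 35587788492617 / 212019947370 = 167.85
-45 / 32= -1.41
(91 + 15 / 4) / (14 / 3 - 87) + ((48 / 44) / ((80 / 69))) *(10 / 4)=26115 / 21736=1.20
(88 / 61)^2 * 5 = 38720 / 3721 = 10.41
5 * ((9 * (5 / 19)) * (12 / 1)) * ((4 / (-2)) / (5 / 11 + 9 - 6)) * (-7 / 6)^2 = -40425 / 361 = -111.98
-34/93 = -0.37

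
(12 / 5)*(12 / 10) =72 / 25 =2.88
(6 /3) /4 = 1 /2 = 0.50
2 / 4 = 1 / 2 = 0.50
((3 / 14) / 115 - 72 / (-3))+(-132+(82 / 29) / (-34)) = -85787371 / 793730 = -108.08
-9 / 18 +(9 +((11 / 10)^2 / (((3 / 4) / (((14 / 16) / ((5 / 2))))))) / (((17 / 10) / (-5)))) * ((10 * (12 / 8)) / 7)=1812 / 119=15.23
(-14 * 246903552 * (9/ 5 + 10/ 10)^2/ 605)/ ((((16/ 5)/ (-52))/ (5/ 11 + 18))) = 446982832977408/ 33275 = 13432992726.59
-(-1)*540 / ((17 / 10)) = 5400 / 17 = 317.65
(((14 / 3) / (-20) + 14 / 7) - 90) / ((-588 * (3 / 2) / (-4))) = -2647 / 6615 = -0.40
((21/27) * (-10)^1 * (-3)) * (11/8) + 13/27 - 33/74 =128347/3996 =32.12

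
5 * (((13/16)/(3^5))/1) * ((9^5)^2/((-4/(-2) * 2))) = 932678955/64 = 14573108.67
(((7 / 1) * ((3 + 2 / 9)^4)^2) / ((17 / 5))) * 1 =23925.61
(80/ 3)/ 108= 20/ 81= 0.25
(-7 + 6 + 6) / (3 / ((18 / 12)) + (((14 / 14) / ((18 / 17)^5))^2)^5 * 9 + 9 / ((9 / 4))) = 64473722508994897426019642708781535108281120479128831169396736 / 84028495157223240587373725726822440096380181941991967615271533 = 0.77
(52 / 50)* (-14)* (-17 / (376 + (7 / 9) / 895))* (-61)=-608100948 / 15143435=-40.16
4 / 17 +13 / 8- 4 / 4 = 117 / 136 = 0.86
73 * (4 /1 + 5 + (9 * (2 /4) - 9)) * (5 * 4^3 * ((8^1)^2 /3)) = 2242560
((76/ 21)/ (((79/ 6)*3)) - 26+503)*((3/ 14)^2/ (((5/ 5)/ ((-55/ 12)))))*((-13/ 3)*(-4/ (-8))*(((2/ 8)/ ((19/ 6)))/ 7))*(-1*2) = -565918925/ 115324832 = -4.91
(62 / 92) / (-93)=-1 / 138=-0.01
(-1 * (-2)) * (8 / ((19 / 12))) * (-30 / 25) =-1152 / 95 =-12.13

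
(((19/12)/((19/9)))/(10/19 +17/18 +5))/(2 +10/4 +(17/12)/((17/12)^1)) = 513/24343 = 0.02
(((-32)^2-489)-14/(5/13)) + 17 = 2578/5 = 515.60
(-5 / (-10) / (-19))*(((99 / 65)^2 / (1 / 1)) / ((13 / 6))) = -0.03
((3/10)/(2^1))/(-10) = -3/200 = -0.02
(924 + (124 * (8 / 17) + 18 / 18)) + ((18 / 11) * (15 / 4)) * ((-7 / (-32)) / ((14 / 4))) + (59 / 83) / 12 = 1465871335 / 1490016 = 983.80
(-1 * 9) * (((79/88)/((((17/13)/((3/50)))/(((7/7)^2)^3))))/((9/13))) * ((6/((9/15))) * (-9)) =360477/7480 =48.19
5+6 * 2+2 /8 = 69 /4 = 17.25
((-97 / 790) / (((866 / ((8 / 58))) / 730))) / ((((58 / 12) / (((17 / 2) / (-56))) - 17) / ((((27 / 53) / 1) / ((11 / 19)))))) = 370520406 / 1440639332759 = 0.00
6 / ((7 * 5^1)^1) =0.17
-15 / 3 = -5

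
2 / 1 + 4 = 6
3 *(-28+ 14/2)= -63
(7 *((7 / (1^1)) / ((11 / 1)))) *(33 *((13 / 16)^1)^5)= 54580071 / 1048576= 52.05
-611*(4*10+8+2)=-30550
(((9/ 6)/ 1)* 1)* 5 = 15/ 2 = 7.50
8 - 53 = -45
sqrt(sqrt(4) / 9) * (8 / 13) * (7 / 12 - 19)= -34 * sqrt(2) / 9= -5.34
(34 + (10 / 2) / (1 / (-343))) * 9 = -15129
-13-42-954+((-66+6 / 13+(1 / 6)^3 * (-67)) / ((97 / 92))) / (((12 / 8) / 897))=-100456258 / 2619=-38356.72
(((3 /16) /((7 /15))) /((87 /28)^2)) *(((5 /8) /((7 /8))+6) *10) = 2350 /841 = 2.79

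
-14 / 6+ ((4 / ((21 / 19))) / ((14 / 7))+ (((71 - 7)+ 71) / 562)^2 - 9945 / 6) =-1657.97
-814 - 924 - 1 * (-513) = -1225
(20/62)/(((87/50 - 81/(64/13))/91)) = -208000/104253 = -2.00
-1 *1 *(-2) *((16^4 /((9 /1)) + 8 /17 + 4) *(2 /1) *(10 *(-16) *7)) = -4994286080 /153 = -32642392.68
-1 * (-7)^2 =-49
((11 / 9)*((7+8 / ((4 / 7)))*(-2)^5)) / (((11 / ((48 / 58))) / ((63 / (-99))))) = 12544 / 319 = 39.32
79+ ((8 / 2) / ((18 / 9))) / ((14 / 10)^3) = 27347 / 343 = 79.73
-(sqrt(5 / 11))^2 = -5 / 11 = -0.45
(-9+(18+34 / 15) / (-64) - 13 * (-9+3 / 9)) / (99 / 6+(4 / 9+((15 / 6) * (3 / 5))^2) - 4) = 18603 / 2735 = 6.80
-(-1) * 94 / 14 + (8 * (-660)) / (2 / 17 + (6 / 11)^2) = -5427613 / 427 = -12711.04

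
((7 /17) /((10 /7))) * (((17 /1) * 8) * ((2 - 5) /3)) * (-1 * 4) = 784 /5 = 156.80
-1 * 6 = -6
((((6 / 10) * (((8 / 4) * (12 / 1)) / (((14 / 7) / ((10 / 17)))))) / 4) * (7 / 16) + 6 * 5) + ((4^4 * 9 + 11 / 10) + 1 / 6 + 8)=4781209 / 2040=2343.73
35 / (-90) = -7 / 18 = -0.39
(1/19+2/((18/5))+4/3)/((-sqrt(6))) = -166 * sqrt(6)/513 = -0.79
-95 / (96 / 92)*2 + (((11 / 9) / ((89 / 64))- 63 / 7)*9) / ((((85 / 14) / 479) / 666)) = -69729557857 / 18156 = -3840579.30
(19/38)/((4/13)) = 13/8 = 1.62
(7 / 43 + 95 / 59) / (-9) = -4498 / 22833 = -0.20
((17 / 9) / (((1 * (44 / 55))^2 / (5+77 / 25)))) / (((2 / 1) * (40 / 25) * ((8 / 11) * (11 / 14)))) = 13.04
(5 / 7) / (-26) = -5 / 182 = -0.03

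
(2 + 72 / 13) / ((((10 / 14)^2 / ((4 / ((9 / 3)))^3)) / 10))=614656 / 1755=350.23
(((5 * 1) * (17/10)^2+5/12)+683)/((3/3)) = 10468/15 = 697.87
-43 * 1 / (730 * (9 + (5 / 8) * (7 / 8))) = -1376 / 223015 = -0.01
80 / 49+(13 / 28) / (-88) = 28069 / 17248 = 1.63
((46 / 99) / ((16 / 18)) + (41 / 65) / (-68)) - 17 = -200394 / 12155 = -16.49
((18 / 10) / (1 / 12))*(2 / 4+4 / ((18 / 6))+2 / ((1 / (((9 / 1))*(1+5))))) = 11862 / 5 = 2372.40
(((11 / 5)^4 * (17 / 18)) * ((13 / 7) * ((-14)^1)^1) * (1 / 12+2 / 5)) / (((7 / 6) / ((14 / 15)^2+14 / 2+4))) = -250631065399 / 88593750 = -2828.99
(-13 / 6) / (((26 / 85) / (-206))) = 8755 / 6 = 1459.17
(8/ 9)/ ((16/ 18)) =1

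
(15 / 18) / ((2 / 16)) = 20 / 3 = 6.67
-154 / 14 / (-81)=11 / 81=0.14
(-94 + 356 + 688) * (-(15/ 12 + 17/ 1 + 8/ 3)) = -119225/ 6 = -19870.83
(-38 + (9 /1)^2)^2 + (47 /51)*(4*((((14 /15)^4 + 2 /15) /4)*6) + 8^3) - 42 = 1965474979 /860625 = 2283.78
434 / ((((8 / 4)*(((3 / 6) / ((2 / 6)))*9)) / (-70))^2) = 2126600 / 729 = 2917.15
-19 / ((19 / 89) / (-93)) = 8277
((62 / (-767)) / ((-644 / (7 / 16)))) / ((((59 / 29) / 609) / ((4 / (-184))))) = -547491 / 1532085568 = -0.00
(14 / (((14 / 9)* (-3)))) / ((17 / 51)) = -9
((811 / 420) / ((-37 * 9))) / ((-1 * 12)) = 811 / 1678320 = 0.00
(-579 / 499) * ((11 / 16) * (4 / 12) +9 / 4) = -22967 / 7984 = -2.88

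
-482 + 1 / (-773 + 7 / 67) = -24959955 / 51784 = -482.00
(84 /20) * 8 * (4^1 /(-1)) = -134.40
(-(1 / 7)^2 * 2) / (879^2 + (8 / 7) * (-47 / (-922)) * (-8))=-922 / 17453177021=-0.00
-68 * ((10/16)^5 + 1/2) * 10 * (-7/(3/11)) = 42562135/4096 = 10391.15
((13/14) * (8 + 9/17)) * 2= 1885/119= 15.84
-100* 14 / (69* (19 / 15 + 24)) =-7000 / 8717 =-0.80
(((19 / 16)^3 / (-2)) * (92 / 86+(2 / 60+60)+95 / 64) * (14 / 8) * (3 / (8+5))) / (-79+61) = 124046914943 / 105507717120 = 1.18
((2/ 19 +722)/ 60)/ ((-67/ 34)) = -23324/ 3819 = -6.11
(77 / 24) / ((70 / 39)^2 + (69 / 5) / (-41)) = 8002995 / 7196408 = 1.11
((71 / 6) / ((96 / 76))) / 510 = 1349 / 73440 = 0.02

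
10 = 10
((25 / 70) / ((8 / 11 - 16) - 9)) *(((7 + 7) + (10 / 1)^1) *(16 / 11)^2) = -5120 / 6853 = -0.75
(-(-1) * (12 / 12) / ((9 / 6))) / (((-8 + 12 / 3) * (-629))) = 1 / 3774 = 0.00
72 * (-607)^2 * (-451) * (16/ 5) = -191428414848/ 5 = -38285682969.60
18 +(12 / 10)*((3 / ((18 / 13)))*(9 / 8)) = 837 / 40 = 20.92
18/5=3.60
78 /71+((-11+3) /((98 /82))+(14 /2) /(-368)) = -7187841 /1280272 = -5.61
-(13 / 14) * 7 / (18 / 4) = -13 / 9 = -1.44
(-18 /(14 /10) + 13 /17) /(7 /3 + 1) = -4317 /1190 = -3.63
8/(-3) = -8/3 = -2.67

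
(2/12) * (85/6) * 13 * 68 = 18785/9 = 2087.22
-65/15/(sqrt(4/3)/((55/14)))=-715 * sqrt(3)/84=-14.74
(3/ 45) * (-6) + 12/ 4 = 13/ 5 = 2.60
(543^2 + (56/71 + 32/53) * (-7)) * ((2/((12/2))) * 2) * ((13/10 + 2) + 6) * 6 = 10968020.19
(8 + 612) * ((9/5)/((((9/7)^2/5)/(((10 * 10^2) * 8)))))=243040000/9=27004444.44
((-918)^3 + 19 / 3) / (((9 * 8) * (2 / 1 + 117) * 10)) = -2320861877 / 257040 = -9029.19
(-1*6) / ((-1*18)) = 1 / 3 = 0.33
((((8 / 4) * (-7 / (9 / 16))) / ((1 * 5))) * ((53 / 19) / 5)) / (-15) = 0.19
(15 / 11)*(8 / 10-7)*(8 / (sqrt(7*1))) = -744*sqrt(7) / 77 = -25.56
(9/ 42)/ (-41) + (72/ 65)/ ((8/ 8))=41133/ 37310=1.10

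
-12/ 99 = -4/ 33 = -0.12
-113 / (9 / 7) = -791 / 9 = -87.89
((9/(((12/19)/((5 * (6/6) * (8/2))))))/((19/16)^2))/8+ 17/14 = 7043/266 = 26.48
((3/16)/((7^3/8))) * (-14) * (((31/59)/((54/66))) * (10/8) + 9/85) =-164041/2948820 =-0.06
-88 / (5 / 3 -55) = 33 / 20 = 1.65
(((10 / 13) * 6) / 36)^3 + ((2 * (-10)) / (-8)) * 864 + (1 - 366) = 1795.00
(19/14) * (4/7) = 38/49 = 0.78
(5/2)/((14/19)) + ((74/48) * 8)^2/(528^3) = 31463571823/9273470976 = 3.39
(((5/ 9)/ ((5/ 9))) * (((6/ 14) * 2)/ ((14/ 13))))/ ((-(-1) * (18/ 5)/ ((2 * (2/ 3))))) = 130/ 441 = 0.29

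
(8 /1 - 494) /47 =-486 /47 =-10.34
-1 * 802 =-802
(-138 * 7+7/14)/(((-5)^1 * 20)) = 1931/200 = 9.66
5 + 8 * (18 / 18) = 13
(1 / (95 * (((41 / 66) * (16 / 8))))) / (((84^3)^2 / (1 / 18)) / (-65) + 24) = -143 / 1641966999368104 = -0.00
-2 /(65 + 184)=-2 /249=-0.01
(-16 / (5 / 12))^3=-56623.10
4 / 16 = 1 / 4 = 0.25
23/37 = 0.62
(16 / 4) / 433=4 / 433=0.01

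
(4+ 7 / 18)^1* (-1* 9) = -79 / 2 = -39.50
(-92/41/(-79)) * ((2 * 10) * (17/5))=6256/3239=1.93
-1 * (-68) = 68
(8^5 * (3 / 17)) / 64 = 1536 / 17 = 90.35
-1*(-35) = 35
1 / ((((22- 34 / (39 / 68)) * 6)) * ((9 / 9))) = -13 / 2908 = -0.00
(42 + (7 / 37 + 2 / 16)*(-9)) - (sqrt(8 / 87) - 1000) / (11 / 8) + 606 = 4468681 / 3256 - 16*sqrt(174) / 957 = 1372.22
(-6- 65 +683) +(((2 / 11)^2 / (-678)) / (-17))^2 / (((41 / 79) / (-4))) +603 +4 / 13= 314978880873890279 / 259176242253357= 1215.31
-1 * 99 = -99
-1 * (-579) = 579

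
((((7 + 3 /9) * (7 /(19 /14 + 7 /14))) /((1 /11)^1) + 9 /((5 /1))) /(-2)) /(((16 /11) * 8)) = -656051 /49920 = -13.14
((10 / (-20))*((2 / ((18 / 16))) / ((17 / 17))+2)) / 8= -17 / 72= -0.24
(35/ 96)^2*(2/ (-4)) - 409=-7539913/ 18432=-409.07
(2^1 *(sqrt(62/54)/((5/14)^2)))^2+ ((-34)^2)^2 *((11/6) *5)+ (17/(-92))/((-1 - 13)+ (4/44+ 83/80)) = 53854702818254764/4396291875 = 12250028.97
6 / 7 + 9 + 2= 83 / 7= 11.86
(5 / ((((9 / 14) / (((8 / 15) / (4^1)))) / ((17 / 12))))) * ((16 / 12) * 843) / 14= 9554 / 81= 117.95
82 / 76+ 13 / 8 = 411 / 152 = 2.70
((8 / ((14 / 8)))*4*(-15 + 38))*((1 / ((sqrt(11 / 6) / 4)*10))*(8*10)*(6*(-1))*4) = -238550.47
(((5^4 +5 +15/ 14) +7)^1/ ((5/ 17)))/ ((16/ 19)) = 2885359/ 1120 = 2576.21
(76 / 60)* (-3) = -19 / 5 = -3.80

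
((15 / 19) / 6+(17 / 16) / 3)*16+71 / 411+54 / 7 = 285322 / 18221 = 15.66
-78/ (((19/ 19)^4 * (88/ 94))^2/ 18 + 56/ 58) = -1729647/ 22490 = -76.91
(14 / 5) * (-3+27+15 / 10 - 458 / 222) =65.62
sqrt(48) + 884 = 4 * sqrt(3) + 884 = 890.93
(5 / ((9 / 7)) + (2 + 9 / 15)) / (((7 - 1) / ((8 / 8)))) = 146 / 135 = 1.08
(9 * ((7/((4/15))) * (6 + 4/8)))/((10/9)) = 22113/16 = 1382.06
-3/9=-1/3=-0.33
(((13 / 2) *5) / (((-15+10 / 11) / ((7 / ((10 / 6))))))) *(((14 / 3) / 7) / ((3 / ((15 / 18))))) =-1001 / 558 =-1.79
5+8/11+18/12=159/22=7.23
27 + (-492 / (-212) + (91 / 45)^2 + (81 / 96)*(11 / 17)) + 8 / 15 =2013658277 / 58384800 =34.49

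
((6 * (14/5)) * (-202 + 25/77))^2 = 34725577104/3025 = 11479529.62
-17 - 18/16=-145/8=-18.12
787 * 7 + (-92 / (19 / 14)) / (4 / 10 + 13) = 7006517 / 1273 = 5503.94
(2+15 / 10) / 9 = 7 / 18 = 0.39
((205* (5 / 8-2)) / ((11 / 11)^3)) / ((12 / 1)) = -2255 / 96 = -23.49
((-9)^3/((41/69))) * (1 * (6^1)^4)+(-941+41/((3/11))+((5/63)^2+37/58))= -1590792.36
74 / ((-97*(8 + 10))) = -37 / 873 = -0.04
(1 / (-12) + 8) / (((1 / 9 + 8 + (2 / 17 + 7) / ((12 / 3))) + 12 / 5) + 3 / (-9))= 24225 / 36589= 0.66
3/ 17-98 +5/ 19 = -31512/ 323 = -97.56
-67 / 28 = -2.39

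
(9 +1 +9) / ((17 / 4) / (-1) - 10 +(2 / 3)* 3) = -76 / 49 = -1.55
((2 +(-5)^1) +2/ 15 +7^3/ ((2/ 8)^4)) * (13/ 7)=17122001/ 105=163066.68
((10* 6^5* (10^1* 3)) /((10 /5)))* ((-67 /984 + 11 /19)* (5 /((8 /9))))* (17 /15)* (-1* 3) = -8877415725 /779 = -11395912.36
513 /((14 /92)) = 23598 /7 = 3371.14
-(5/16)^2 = -25/256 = -0.10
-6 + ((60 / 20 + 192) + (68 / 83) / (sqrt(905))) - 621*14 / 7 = -1053 + 68*sqrt(905) / 75115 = -1052.97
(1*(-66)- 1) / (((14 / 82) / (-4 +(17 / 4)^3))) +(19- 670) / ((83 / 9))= -1064425489 / 37184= -28625.90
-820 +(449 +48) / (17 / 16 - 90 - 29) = -1555292 / 1887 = -824.21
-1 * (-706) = 706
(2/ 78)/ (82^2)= 1/ 262236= 0.00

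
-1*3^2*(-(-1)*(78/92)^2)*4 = -13689/529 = -25.88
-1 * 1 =-1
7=7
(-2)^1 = -2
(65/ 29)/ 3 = 65/ 87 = 0.75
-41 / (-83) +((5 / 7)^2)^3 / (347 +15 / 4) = 6772710927 / 13700108401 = 0.49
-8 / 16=-1 / 2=-0.50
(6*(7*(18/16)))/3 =63/4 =15.75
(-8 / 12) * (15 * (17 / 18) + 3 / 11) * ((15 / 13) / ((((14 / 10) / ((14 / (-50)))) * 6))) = 953 / 2574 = 0.37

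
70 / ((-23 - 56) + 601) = 35 / 261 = 0.13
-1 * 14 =-14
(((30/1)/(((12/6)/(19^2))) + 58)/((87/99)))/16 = 180609/464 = 389.24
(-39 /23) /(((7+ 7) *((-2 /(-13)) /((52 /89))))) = -6591 /14329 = -0.46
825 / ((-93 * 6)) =-275 / 186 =-1.48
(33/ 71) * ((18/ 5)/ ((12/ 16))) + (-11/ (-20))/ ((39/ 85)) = 189937/ 55380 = 3.43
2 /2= 1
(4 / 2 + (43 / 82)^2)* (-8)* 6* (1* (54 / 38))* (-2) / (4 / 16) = 39649824 / 31939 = 1241.42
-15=-15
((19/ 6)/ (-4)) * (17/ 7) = -323/ 168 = -1.92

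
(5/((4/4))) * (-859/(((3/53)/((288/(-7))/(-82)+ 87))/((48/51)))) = -30488521360/4879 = -6248928.34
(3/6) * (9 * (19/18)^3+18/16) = 1897/324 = 5.85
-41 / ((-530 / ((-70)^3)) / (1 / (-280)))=10045 / 106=94.76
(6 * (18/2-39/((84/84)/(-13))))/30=516/5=103.20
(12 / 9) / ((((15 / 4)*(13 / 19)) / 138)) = 71.71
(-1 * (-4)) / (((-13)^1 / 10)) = -40 / 13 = -3.08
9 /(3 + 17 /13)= 117 /56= 2.09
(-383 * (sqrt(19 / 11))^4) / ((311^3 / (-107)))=14794141 / 3639707951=0.00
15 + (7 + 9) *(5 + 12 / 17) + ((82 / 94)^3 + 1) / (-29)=5437700021 / 51184739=106.24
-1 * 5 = -5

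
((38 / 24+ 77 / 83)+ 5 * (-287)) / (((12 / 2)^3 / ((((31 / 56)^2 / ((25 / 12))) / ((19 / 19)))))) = -1371115399 / 1405555200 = -0.98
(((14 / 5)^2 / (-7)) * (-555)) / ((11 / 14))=43512 / 55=791.13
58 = 58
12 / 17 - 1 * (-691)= 11759 / 17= 691.71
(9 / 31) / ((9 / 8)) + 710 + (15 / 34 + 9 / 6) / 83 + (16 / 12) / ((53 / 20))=4943378219 / 6954819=710.78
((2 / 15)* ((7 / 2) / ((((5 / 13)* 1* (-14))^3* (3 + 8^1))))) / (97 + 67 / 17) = -2873 / 1067220000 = -0.00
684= 684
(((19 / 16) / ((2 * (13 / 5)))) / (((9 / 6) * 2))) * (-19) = -1805 / 1248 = -1.45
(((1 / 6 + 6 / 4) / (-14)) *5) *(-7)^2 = -175 / 6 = -29.17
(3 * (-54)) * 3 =-486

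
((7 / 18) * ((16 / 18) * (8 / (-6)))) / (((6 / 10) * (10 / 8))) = -448 / 729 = -0.61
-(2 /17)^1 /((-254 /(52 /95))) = 52 /205105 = 0.00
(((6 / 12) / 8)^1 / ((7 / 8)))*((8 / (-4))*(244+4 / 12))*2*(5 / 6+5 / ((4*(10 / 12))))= -1466 / 9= -162.89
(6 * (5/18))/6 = 5/18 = 0.28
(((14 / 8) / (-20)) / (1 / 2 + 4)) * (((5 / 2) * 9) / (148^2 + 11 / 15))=-105 / 5257136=-0.00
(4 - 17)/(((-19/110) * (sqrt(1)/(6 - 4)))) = 2860/19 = 150.53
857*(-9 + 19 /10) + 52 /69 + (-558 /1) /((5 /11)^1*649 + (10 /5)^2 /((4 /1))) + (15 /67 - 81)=-21096088039 /3421020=-6166.61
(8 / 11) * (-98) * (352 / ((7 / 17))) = -60928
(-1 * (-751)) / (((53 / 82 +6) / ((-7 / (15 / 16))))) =-6897184 / 8175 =-843.69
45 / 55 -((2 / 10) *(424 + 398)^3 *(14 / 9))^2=-8210973355956290079 / 275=-29858084930750145.74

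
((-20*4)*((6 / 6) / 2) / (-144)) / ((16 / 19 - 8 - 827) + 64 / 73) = -6935 / 20803698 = -0.00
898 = 898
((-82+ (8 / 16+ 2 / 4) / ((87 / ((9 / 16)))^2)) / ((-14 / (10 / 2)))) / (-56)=-88271315 / 168792064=-0.52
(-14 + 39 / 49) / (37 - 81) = 647 / 2156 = 0.30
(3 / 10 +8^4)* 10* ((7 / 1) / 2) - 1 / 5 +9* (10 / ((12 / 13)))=717339 / 5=143467.80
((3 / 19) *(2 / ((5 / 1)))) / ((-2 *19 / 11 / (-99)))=3267 / 1805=1.81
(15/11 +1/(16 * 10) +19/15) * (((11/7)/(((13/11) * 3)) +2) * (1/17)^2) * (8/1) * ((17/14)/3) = 9285307/128648520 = 0.07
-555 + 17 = -538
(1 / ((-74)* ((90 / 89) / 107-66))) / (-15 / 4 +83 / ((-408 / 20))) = -161891 / 6181113070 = -0.00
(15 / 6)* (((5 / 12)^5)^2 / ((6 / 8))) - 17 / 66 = -262611688577 / 1021636509696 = -0.26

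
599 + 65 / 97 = 58168 / 97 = 599.67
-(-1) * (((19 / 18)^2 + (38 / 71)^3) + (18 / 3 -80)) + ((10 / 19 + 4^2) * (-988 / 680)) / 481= -72.78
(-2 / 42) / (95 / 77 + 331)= -11 / 76746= -0.00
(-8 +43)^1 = 35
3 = 3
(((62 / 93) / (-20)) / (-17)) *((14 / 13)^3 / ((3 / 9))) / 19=1372 / 3548155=0.00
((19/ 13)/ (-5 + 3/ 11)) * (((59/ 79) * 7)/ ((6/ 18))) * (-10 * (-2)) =-1294755/ 13351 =-96.98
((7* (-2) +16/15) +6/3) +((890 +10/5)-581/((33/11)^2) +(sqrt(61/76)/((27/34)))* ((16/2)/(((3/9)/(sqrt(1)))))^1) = 136* sqrt(1159)/171 +36743/45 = 843.59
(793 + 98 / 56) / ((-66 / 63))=-758.62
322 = 322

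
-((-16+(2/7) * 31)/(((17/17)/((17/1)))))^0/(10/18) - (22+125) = -744/5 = -148.80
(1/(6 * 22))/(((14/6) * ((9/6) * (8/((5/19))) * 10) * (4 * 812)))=1/456175104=0.00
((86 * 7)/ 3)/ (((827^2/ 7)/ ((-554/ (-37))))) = 2334556/ 75916119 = 0.03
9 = 9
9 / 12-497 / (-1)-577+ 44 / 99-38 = -4205 / 36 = -116.81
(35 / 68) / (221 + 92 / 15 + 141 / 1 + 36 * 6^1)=525 / 595816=0.00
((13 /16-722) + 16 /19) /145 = -4.97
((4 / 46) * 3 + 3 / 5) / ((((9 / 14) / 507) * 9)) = 26026 / 345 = 75.44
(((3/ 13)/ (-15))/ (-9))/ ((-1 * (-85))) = 0.00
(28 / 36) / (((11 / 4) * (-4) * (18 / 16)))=-56 / 891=-0.06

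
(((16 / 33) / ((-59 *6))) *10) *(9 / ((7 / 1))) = -80 / 4543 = -0.02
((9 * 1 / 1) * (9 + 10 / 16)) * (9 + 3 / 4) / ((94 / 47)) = 27027 / 64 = 422.30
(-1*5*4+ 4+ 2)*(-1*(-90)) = -1260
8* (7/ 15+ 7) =59.73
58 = 58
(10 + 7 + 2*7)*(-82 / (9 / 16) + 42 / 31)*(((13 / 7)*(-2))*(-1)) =-1047644 / 63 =-16629.27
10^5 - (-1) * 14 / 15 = 1500014 / 15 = 100000.93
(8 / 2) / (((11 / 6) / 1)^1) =24 / 11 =2.18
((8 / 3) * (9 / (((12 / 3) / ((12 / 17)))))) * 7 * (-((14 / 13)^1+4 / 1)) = -33264 / 221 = -150.52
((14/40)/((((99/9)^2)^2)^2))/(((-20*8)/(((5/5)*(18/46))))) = -63/15776813641600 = -0.00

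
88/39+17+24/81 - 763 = -260950/351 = -743.45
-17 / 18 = -0.94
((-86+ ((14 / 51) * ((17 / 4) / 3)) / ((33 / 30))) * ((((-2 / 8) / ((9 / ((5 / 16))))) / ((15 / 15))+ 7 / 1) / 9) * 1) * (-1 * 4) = 34144933 / 128304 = 266.13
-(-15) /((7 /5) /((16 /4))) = 300 /7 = 42.86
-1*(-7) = 7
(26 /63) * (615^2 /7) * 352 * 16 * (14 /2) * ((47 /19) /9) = 289228825600 /1197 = 241628091.56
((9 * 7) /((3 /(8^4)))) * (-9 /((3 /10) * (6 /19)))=-8171520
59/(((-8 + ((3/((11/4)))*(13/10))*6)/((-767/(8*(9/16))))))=-19753.29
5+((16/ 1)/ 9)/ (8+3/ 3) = 421/ 81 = 5.20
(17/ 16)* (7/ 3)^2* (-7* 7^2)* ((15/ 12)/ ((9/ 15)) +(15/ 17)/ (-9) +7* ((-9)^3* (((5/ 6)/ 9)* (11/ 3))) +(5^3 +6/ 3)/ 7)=1957028689/ 576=3397619.25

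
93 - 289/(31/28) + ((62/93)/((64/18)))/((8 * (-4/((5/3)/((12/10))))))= -16002823/95232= -168.04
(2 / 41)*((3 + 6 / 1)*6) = 108 / 41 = 2.63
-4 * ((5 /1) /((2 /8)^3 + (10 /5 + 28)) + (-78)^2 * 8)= -373996928 /1921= -194688.67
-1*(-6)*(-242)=-1452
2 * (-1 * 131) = -262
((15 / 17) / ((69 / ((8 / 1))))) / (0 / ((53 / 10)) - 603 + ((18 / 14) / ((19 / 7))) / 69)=-190 / 1119909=-0.00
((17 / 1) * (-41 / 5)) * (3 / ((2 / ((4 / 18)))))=-697 / 15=-46.47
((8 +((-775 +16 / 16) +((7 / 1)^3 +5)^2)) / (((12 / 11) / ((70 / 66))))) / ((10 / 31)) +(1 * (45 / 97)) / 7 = 8865482587 / 24444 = 362685.43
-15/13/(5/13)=-3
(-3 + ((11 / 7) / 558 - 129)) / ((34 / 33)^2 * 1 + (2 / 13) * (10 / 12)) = -811008913 / 7309862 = -110.95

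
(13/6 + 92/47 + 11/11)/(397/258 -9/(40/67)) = -1242700/3282809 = -0.38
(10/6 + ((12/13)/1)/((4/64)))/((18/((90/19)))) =3205/741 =4.33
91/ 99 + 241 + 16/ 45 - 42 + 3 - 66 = 67951/ 495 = 137.27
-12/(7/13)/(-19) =156/133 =1.17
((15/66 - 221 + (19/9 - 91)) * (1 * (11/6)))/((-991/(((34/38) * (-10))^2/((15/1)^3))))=932603/68631705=0.01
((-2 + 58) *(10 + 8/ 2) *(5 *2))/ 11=7840/ 11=712.73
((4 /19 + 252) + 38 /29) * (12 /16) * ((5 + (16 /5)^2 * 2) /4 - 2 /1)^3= 184067571309 /11600000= 15867.89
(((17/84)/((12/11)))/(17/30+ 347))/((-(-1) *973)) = 935/1704439128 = 0.00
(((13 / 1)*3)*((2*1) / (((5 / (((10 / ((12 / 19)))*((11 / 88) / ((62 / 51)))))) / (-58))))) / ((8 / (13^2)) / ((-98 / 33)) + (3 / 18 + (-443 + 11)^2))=-9075470859 / 1149803336572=-0.01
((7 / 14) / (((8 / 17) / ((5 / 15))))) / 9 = 17 / 432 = 0.04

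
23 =23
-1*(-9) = 9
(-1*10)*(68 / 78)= -340 / 39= -8.72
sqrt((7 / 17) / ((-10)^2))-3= -3 +sqrt(119) / 170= -2.94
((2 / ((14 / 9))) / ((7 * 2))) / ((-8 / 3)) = -27 / 784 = -0.03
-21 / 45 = -7 / 15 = -0.47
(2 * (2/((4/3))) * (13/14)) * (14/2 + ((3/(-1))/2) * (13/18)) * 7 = 923/8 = 115.38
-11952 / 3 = -3984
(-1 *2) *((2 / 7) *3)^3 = -432 / 343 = -1.26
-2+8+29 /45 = 299 /45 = 6.64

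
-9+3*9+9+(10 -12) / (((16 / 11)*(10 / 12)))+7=647 / 20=32.35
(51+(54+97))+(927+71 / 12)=13619 / 12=1134.92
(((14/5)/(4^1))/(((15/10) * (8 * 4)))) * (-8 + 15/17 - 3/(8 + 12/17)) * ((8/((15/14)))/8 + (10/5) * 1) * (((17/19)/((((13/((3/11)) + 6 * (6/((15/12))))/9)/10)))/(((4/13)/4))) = -56381325/12901456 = -4.37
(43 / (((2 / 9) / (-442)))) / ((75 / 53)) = -1510977 / 25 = -60439.08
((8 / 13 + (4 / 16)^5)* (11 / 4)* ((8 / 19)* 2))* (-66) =-2978415 / 31616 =-94.21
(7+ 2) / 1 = 9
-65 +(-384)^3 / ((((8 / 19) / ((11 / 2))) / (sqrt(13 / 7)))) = -739639296 * sqrt(91) / 7 -65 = -1007958521.23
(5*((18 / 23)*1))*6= 540 / 23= 23.48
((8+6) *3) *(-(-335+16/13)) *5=911190/13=70091.54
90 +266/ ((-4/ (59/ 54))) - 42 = -2663/ 108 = -24.66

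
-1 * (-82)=82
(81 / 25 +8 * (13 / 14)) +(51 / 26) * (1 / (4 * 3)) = 197143 / 18200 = 10.83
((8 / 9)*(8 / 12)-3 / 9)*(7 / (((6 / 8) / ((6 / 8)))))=49 / 27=1.81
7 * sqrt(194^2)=1358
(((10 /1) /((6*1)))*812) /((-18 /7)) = -14210 /27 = -526.30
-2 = -2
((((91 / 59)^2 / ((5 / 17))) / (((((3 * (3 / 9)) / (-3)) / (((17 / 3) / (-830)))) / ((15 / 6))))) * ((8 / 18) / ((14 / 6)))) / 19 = 341887 / 82343055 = 0.00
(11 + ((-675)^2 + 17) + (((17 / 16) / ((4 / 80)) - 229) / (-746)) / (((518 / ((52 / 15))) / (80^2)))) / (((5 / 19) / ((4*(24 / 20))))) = 20073312291096 / 2415175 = 8311328.29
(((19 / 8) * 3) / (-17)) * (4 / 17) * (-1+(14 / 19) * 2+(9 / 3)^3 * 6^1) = -16.02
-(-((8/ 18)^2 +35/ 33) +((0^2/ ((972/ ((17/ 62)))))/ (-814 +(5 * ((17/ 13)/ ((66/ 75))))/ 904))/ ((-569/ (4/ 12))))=1121/ 891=1.26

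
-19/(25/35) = -133/5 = -26.60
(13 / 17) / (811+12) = 13 / 13991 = 0.00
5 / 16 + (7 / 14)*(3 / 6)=9 / 16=0.56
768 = 768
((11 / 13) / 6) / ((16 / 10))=55 / 624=0.09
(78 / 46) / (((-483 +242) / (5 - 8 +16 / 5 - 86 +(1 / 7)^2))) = 819624 / 1358035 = 0.60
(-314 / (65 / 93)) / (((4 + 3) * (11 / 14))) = -58404 / 715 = -81.68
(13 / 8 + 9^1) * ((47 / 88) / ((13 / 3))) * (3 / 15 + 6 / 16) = 0.75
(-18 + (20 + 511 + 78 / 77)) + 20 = 41119 / 77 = 534.01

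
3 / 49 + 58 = 2845 / 49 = 58.06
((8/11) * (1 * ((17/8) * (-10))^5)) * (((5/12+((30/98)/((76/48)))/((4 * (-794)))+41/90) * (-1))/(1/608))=51491335070245625/30813552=1671061326.21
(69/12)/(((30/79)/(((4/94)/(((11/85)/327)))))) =3366901/2068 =1628.10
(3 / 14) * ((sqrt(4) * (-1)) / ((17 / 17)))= -3 / 7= -0.43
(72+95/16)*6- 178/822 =1536839/3288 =467.41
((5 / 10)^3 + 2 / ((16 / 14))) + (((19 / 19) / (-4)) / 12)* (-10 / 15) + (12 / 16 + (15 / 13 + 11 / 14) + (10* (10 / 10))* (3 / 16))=42283 / 6552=6.45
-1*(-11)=11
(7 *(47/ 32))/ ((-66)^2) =329/ 139392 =0.00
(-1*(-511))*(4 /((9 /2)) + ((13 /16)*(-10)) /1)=-266231 /72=-3697.65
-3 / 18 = -1 / 6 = -0.17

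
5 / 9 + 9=86 / 9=9.56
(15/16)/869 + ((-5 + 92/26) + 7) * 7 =38.77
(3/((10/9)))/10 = 0.27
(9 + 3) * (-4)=-48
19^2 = 361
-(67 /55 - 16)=813 /55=14.78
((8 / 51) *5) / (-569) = -40 / 29019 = -0.00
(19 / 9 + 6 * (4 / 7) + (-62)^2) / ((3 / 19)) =4607899 / 189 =24380.42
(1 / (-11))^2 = 0.01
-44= -44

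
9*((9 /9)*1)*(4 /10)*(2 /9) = 4 /5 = 0.80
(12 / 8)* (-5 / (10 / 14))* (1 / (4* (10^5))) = -21 / 800000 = -0.00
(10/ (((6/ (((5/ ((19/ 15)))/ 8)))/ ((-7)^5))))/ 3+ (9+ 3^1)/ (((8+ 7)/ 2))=-10500727/ 2280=-4605.58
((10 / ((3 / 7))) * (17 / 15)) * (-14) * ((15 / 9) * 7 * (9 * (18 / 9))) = -233240 / 3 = -77746.67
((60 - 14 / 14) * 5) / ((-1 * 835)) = -59 / 167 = -0.35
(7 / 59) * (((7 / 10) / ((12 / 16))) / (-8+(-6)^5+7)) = -0.00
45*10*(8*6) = 21600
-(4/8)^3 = -1/8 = -0.12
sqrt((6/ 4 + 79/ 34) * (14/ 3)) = sqrt(46410)/ 51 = 4.22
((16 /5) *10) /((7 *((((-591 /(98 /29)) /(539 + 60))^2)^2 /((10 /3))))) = 542829611649025756160 /258858940828179123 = 2097.01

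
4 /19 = 0.21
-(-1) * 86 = 86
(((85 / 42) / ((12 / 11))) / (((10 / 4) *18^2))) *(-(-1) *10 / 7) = 935 / 285768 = 0.00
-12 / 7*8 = -96 / 7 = -13.71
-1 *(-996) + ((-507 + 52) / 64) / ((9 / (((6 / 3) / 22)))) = 6310201 / 6336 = 995.93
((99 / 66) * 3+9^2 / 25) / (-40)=-0.19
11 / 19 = 0.58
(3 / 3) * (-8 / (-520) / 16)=1 / 1040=0.00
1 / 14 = 0.07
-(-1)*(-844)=-844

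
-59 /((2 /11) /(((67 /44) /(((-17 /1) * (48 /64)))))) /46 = 3953 /4692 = 0.84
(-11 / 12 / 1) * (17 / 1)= -187 / 12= -15.58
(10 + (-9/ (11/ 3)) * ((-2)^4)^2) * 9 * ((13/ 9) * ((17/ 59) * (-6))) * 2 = 18038904/ 649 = 27794.92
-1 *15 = -15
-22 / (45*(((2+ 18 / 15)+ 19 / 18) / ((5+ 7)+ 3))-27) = 660 / 427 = 1.55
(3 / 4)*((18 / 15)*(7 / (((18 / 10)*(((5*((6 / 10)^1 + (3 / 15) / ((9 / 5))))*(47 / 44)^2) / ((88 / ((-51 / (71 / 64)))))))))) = -1984521 / 1201696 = -1.65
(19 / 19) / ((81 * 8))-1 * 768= -497663 / 648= -768.00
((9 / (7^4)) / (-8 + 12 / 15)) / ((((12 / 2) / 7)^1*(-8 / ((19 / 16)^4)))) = 651605 / 4315938816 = 0.00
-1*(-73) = 73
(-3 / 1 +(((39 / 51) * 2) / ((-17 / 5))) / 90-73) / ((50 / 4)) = -395378 / 65025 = -6.08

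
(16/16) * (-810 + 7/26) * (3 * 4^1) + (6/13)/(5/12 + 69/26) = -60505386/6227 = -9716.62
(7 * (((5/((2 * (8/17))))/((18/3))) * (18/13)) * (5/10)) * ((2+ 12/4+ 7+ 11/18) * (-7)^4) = 324291065/2496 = 129924.30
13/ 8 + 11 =101/ 8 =12.62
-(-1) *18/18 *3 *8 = 24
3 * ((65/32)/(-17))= -195/544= -0.36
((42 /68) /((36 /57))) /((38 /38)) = 133 /136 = 0.98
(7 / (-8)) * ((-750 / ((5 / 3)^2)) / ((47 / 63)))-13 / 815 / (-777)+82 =398.68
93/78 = 31/26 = 1.19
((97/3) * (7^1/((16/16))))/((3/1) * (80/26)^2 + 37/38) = 4360538/565959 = 7.70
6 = 6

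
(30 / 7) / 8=0.54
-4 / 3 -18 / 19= -2.28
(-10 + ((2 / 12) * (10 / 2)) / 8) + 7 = -139 / 48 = -2.90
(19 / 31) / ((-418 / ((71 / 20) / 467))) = -71 / 6369880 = -0.00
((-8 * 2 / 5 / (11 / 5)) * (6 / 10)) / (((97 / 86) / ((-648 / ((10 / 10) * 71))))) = 2674944 / 378785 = 7.06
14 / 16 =7 / 8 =0.88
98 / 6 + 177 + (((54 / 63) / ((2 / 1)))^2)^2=1392823 / 7203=193.37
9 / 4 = 2.25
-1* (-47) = 47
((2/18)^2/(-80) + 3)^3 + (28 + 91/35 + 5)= 62.60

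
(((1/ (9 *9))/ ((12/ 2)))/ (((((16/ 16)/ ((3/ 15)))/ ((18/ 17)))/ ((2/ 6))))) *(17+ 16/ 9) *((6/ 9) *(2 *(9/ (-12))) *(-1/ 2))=169/ 123930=0.00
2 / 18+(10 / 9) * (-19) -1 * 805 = -826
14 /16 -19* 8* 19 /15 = -22999 /120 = -191.66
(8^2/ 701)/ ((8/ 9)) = 72/ 701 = 0.10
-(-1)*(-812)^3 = -535387328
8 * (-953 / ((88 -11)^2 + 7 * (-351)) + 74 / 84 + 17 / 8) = 28451 / 1302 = 21.85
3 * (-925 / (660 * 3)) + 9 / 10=-0.50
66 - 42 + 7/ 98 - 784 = -10639/ 14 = -759.93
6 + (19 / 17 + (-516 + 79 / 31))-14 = -274216 / 527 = -520.33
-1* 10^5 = -100000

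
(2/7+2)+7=65/7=9.29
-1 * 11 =-11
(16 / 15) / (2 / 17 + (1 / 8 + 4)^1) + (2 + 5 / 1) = 62761 / 8655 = 7.25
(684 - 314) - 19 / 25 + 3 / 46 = 424701 / 1150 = 369.31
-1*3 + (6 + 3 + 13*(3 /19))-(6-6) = 8.05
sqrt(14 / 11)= sqrt(154) / 11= 1.13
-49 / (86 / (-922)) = 22589 / 43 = 525.33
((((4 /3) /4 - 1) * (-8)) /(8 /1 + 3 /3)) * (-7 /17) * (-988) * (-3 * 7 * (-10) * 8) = 405015.42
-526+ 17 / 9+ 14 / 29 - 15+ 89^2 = 1926799 / 261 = 7382.37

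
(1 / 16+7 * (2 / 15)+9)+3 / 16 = 611 / 60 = 10.18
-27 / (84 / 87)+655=17557 / 28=627.04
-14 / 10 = -1.40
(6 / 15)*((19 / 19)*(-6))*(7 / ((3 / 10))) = -56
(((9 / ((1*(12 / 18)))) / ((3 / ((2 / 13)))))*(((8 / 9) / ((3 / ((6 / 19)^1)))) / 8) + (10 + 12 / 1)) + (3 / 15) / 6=163327 / 7410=22.04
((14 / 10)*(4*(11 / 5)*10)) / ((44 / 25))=70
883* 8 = 7064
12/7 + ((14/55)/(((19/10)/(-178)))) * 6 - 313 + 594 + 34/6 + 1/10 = 6381589/43890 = 145.40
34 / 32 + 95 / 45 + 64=67.17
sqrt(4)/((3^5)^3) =0.00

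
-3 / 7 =-0.43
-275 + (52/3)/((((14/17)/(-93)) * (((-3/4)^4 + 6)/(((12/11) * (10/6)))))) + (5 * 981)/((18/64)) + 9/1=2068163326/124509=16610.55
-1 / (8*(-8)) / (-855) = -1 / 54720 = -0.00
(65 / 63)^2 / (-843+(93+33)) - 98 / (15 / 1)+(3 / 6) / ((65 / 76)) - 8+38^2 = 1430.05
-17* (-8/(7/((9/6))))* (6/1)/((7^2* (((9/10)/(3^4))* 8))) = 13770/343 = 40.15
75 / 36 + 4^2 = 217 / 12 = 18.08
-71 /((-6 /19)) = 1349 /6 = 224.83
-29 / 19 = -1.53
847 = 847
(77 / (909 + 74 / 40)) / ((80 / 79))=6083 / 72868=0.08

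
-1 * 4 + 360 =356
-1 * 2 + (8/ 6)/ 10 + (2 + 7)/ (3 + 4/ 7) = 0.65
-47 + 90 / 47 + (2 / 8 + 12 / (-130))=-549013 / 12220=-44.93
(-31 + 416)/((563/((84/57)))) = 10780/10697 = 1.01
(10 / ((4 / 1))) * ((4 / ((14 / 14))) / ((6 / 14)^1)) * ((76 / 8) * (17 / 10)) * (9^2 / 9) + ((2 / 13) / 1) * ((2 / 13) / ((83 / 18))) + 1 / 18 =428160796 / 126243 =3391.56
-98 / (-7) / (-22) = -7 / 11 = -0.64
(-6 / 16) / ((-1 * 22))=3 / 176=0.02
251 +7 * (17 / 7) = 268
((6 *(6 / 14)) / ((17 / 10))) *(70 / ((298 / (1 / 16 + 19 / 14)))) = 35775 / 70924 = 0.50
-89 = -89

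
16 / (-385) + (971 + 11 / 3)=1125692 / 1155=974.63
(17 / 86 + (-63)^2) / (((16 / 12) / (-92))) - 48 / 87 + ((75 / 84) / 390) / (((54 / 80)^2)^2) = -273875.18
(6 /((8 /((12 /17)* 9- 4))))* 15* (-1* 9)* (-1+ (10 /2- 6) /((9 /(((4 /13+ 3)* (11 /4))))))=211725 /442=479.02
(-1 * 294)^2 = 86436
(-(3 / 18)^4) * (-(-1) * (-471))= 157 / 432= 0.36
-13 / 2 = -6.50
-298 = -298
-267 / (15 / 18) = -1602 / 5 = -320.40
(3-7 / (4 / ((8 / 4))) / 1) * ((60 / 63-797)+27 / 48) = 267283 / 672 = 397.74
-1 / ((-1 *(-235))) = -1 / 235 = -0.00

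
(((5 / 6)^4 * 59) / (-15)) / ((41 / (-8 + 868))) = -1585625 / 39852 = -39.79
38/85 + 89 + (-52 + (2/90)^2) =1289132/34425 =37.45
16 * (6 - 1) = 80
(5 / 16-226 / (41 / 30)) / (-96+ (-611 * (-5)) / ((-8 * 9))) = 974475 / 817294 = 1.19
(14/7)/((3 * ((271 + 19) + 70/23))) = 23/10110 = 0.00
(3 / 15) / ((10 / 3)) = 0.06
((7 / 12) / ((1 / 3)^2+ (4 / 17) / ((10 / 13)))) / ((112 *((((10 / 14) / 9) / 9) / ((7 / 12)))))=67473 / 81664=0.83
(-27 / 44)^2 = 729 / 1936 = 0.38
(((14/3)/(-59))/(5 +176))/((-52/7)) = 49/832962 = 0.00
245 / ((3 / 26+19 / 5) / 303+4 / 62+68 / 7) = 2094169350 / 83696033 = 25.02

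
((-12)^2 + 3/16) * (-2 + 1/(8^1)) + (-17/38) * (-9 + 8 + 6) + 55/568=-47051665/172672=-272.49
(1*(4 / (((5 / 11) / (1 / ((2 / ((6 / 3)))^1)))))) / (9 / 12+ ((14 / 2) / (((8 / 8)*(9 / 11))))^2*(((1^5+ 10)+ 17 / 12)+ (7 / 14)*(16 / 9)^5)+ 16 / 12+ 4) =420901272 / 74846938325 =0.01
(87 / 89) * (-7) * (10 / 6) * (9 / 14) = -1305 / 178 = -7.33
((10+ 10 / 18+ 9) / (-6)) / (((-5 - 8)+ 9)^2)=-11 / 54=-0.20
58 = 58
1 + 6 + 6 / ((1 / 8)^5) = 196615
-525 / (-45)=35 / 3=11.67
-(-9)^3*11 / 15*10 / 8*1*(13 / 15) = 11583 / 20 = 579.15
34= 34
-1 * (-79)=79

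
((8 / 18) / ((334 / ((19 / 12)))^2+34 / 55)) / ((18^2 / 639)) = 1409705 / 71566399314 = 0.00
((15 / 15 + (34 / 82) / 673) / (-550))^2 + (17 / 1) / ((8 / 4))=323583926827 / 38068682450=8.50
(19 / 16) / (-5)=-19 / 80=-0.24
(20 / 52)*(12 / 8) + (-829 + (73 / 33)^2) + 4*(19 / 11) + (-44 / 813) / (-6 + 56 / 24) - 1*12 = -828.61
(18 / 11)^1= 18 / 11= 1.64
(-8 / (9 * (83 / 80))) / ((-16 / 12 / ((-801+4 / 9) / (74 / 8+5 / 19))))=-87612800 / 1620243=-54.07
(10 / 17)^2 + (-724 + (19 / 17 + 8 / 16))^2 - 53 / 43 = 25939392935 / 49708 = 521835.38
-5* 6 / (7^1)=-30 / 7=-4.29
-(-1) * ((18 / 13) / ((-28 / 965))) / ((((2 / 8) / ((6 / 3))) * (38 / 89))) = -1545930 / 1729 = -894.12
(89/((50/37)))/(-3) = -3293/150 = -21.95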